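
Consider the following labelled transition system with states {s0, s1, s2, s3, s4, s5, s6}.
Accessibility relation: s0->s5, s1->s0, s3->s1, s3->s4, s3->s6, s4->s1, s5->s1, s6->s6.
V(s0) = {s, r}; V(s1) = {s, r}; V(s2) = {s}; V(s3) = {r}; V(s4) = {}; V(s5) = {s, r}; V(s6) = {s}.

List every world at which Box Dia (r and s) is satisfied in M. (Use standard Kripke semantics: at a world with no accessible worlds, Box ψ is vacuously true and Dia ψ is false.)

s0, s1, s2, s4, s5

Recall that Box ψ holds at a world iff ψ holds at every accessible world, and Dia ψ holds iff ψ holds at some accessible world.
Let φ = Box Dia (r and s). Evaluate φ at each world:
  s0 (successors {s5}): φ is true.
  s1 (successors {s0}): φ is true.
  s2 (successors ∅): φ is true.
  s3 (successors {s1, s4, s6}): φ is false.
  s4 (successors {s1}): φ is true.
  s5 (successors {s1}): φ is true.
  s6 (successors {s6}): φ is false.
For instance, at s3:
  At s3: Box Dia (r and s) requires Dia (r and s) at every successor {s1, s4, s6}.
    Dia (r and s) fails at s6, so Box Dia (r and s) is false at s3.
      At s6: Dia (r and s) requires r and s at some successor in {s6}.
        At s6: r and s is false.
      So Dia (r and s) is false at s6.
Satisfying worlds: {s0, s1, s2, s4, s5}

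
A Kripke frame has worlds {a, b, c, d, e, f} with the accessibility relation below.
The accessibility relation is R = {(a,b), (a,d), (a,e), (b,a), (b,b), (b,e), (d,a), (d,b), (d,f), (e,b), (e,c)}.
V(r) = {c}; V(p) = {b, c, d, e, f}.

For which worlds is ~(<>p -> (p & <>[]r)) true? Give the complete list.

a, b

Let φ = ~(<>p -> (p & <>[]r)). Evaluate φ at each world:
  a (successors {b, d, e}): φ is true.
  b (successors {a, b, e}): φ is true.
  c (successors ∅): φ is false.
  d (successors {a, b, f}): φ is false.
  e (successors {b, c}): φ is false.
  f (successors ∅): φ is false.
For instance, at e:
  At e: <>p -> (p & <>[]r) is true, so ~(<>p -> (p & <>[]r)) is false.
    At e: <>p is true, p & <>[]r is true, so <>p -> (p & <>[]r) is true.
      At e: <>p requires p at some successor in {b, c}.
        p holds at b, so <>p is true at e.
      At e: p is true, <>[]r is true, so p & <>[]r is true.
Satisfying worlds: {a, b}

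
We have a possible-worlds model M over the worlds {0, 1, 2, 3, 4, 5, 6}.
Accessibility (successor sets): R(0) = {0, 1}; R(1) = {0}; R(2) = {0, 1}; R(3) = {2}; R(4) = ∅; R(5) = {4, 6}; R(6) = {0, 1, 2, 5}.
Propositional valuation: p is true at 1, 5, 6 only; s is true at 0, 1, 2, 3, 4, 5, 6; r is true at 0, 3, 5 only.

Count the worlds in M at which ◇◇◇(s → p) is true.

Recall that ◇ψ holds at a world iff ψ holds at some accessible world.
Let φ = ◇◇◇(s → p). Evaluate φ at each world:
  0 (successors {0, 1}): φ is true.
  1 (successors {0}): φ is true.
  2 (successors {0, 1}): φ is true.
  3 (successors {2}): φ is true.
  4 (successors ∅): φ is false.
  5 (successors {4, 6}): φ is true.
  6 (successors {0, 1, 2, 5}): φ is true.
For instance, at 6:
  At 6: ◇◇◇(s → p) requires ◇◇(s → p) at some successor in {0, 1, 2, 5}.
    ◇◇(s → p) holds at 0, so ◇◇◇(s → p) is true at 6.
      At 0: ◇◇(s → p) requires ◇(s → p) at some successor in {0, 1}.
        ◇(s → p) holds at 0, so ◇◇(s → p) is true at 0.
Satisfying worlds: {0, 1, 2, 3, 5, 6}

6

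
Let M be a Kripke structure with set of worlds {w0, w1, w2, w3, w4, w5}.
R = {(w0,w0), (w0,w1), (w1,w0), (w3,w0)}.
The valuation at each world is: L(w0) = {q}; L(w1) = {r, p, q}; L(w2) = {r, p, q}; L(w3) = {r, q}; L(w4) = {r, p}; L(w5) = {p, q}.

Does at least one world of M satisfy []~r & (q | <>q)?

Let φ = []~r & (q | <>q). Evaluate φ at each world:
  w0 (successors {w0, w1}): φ is false.
  w1 (successors {w0}): φ is true.
  w2 (successors ∅): φ is true.
  w3 (successors {w0}): φ is true.
  w4 (successors ∅): φ is false.
  w5 (successors ∅): φ is true.
Detail at w1 (witness):
  At w1: []~r is true, q | <>q is true, so []~r & (q | <>q) is true.
    At w1: []~r requires ~r at every successor {w0}.
      At w0: ~r is true.
    So []~r is true at w1.
    At w1: q is true, <>q is true, so q | <>q is true.
      At w1: <>q requires q at some successor in {w0}.
        q holds at w0, so <>q is true at w1.

Yes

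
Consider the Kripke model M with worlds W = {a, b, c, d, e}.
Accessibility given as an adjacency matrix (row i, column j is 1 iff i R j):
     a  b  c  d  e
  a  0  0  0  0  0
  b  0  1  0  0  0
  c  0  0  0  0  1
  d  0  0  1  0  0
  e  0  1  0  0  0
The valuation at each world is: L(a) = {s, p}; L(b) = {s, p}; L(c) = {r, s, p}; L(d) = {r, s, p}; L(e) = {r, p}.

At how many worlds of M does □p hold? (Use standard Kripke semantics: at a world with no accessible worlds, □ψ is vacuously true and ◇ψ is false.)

Let φ = □p. Evaluate φ at each world:
  a (successors ∅): φ is true.
  b (successors {b}): φ is true.
  c (successors {e}): φ is true.
  d (successors {c}): φ is true.
  e (successors {b}): φ is true.
For instance, at d:
  At d: □p requires p at every successor {c}.
    At c: p is true.
  So □p is true at d.
Satisfying worlds: {a, b, c, d, e}

5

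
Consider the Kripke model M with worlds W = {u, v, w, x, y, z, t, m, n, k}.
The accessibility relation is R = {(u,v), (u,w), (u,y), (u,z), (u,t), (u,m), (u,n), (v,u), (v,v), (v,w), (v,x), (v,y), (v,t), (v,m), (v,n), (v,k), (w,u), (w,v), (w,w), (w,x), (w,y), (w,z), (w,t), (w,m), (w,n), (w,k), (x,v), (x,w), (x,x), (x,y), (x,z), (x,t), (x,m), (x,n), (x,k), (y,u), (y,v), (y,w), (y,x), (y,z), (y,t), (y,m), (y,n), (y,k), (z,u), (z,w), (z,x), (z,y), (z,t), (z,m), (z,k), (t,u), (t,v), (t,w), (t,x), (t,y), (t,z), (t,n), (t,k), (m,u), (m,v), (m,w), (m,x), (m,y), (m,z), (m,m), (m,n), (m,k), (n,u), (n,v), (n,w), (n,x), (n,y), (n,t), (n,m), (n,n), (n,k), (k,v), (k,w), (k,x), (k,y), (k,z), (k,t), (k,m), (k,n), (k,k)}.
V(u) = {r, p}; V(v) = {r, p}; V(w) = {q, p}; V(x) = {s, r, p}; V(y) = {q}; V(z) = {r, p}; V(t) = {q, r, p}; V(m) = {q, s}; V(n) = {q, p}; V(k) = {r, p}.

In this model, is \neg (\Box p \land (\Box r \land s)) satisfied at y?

Yes

At y: \Box p \land (\Box r \land s) is false, so \neg (\Box p \land (\Box r \land s)) is true.
  At y: \Box p is false, \Box r \land s is false, so \Box p \land (\Box r \land s) is false.
    At y: \Box p requires p at every successor {u, v, w, x, z, t, m, n, k}.
      p fails at m, so \Box p is false at y.
    At y: \Box r is false, s is false, so \Box r \land s is false.
      At y: \Box r requires r at every successor {u, v, w, x, z, t, m, n, k}.
        r fails at w, so \Box r is false at y.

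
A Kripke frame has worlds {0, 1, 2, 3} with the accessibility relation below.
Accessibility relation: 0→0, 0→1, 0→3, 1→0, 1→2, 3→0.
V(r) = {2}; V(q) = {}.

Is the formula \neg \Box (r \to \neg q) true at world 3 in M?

No

Recall that \Box ψ holds at a world iff ψ holds at every accessible world, and \Diamond ψ holds iff ψ holds at some accessible world.
At 3: \Box (r \to \neg q) is true, so \neg \Box (r \to \neg q) is false.
  At 3: \Box (r \to \neg q) requires r \to \neg q at every successor {0}.
    At 0: r \to \neg q is true.
  So \Box (r \to \neg q) is true at 3.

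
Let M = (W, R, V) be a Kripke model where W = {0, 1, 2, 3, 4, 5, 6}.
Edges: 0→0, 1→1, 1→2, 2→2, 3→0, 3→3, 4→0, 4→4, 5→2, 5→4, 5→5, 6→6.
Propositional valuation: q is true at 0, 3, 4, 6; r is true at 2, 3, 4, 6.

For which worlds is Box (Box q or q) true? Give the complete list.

0, 3, 4, 6

Recall that Box ψ holds at a world iff ψ holds at every accessible world, and Dia ψ holds iff ψ holds at some accessible world.
Let φ = Box (Box q or q). Evaluate φ at each world:
  0 (successors {0}): φ is true.
  1 (successors {1, 2}): φ is false.
  2 (successors {2}): φ is false.
  3 (successors {0, 3}): φ is true.
  4 (successors {0, 4}): φ is true.
  5 (successors {2, 4, 5}): φ is false.
  6 (successors {6}): φ is true.
For instance, at 5:
  At 5: Box (Box q or q) requires Box q or q at every successor {2, 4, 5}.
    Box q or q fails at 2, so Box (Box q or q) is false at 5.
      At 2: Box q is false, q is false, so Box q or q is false.
Satisfying worlds: {0, 3, 4, 6}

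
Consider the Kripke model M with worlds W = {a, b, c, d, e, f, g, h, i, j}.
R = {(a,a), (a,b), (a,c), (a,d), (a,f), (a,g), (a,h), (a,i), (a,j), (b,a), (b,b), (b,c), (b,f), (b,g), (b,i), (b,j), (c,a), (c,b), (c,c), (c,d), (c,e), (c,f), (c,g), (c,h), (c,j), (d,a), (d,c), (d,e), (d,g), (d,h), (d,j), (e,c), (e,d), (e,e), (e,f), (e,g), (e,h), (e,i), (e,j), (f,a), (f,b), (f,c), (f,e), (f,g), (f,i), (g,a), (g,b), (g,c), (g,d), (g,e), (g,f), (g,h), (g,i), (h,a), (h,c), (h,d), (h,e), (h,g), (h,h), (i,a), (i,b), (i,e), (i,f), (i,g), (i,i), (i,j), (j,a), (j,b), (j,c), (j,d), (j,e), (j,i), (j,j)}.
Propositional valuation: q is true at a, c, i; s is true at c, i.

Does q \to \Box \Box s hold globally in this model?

Let φ = q \to \Box \Box s. Evaluate φ at each world:
  a (successors {a, b, c, d, f, g, h, i, j}): φ is false.
  b (successors {a, b, c, f, g, i, j}): φ is true.
  c (successors {a, b, c, d, e, f, g, h, j}): φ is false.
  d (successors {a, c, e, g, h, j}): φ is true.
  e (successors {c, d, e, f, g, h, i, j}): φ is true.
  f (successors {a, b, c, e, g, i}): φ is true.
  g (successors {a, b, c, d, e, f, h, i}): φ is true.
  h (successors {a, c, d, e, g, h}): φ is true.
  i (successors {a, b, e, f, g, i, j}): φ is false.
  j (successors {a, b, c, d, e, i, j}): φ is true.
Detail at a (counterexample):
  At a: q is true, \Box \Box s is false, so q \to \Box \Box s is false.
    At a: \Box \Box s requires \Box s at every successor {a, b, c, d, f, g, h, i, j}.
      \Box s fails at a, so \Box \Box s is false at a.

No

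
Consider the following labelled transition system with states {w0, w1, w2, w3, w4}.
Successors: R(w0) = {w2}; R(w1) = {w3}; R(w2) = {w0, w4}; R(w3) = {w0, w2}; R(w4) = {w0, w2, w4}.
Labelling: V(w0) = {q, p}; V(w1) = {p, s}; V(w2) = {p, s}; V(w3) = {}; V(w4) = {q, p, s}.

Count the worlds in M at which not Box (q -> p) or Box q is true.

1

Recall that Box ψ holds at a world iff ψ holds at every accessible world, and Dia ψ holds iff ψ holds at some accessible world.
Let φ = not Box (q -> p) or Box q. Evaluate φ at each world:
  w0 (successors {w2}): φ is false.
  w1 (successors {w3}): φ is false.
  w2 (successors {w0, w4}): φ is true.
  w3 (successors {w0, w2}): φ is false.
  w4 (successors {w0, w2, w4}): φ is false.
For instance, at w2:
  At w2: not Box (q -> p) is false, Box q is true, so not Box (q -> p) or Box q is true.
    At w2: Box (q -> p) is true, so not Box (q -> p) is false.
      At w2: Box (q -> p) requires q -> p at every successor {w0, w4}.
        At w0: q -> p is true.
        At w4: q -> p is true.
      So Box (q -> p) is true at w2.
    At w2: Box q requires q at every successor {w0, w4}.
      At w0: q is true.
      At w4: q is true.
    So Box q is true at w2.
Satisfying worlds: {w2}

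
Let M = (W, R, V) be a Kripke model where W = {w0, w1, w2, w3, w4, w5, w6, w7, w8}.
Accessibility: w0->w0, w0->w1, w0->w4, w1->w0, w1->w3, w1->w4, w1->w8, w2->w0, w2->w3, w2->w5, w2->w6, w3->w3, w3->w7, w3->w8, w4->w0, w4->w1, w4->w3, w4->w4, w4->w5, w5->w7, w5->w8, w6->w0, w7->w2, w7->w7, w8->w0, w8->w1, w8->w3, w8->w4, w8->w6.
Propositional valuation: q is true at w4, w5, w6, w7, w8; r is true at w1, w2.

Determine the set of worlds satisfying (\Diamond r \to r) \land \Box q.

Let φ = (\Diamond r \to r) \land \Box q. Evaluate φ at each world:
  w0 (successors {w0, w1, w4}): φ is false.
  w1 (successors {w0, w3, w4, w8}): φ is false.
  w2 (successors {w0, w3, w5, w6}): φ is false.
  w3 (successors {w3, w7, w8}): φ is false.
  w4 (successors {w0, w1, w3, w4, w5}): φ is false.
  w5 (successors {w7, w8}): φ is true.
  w6 (successors {w0}): φ is false.
  w7 (successors {w2, w7}): φ is false.
  w8 (successors {w0, w1, w3, w4, w6}): φ is false.
For instance, at w0:
  At w0: \Diamond r \to r is false, \Box q is false, so (\Diamond r \to r) \land \Box q is false.
    At w0: \Diamond r is true, r is false, so \Diamond r \to r is false.
      At w0: \Diamond r requires r at some successor in {w0, w1, w4}.
        r holds at w1, so \Diamond r is true at w0.
    At w0: \Box q requires q at every successor {w0, w1, w4}.
      q fails at w0, so \Box q is false at w0.
Satisfying worlds: {w5}

w5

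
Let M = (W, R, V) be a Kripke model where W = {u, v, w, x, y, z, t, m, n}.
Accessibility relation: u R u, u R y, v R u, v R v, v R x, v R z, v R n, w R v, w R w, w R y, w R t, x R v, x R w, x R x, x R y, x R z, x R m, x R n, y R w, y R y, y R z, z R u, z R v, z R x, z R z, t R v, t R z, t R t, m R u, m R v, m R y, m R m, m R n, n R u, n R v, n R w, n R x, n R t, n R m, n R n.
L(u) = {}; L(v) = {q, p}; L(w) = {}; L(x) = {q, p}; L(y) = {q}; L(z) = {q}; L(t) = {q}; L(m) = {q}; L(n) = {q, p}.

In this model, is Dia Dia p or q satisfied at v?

Yes

At v: Dia Dia p is true, q is true, so Dia Dia p or q is true.
  At v: Dia Dia p requires Dia p at some successor in {u, v, x, z, n}.
    Dia p holds at v, so Dia Dia p is true at v.
      At v: Dia p requires p at some successor in {u, v, x, z, n}.
        p holds at v, so Dia p is true at v.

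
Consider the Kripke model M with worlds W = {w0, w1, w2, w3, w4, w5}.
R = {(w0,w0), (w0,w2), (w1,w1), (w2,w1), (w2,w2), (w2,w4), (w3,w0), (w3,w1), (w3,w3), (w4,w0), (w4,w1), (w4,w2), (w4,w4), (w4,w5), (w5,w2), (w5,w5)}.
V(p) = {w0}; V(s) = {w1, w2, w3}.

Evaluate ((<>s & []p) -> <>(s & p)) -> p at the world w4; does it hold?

Recall that []ψ holds at a world iff ψ holds at every accessible world, and <>ψ holds iff ψ holds at some accessible world.
At w4: (<>s & []p) -> <>(s & p) is true, p is false, so ((<>s & []p) -> <>(s & p)) -> p is false.
  At w4: <>s & []p is false, <>(s & p) is false, so (<>s & []p) -> <>(s & p) is true.
    At w4: <>s is true, []p is false, so <>s & []p is false.
      At w4: <>s requires s at some successor in {w0, w1, w2, w4, w5}.
        s holds at w1, so <>s is true at w4.
      At w4: []p requires p at every successor {w0, w1, w2, w4, w5}.
        p fails at w1, so []p is false at w4.
    At w4: <>(s & p) requires s & p at some successor in {w0, w1, w2, w4, w5}.
      At w0: s & p is false.
      At w1: s & p is false.
      At w2: s & p is false.
      At w4: s & p is false.
      At w5: s & p is false.
    So <>(s & p) is false at w4.

No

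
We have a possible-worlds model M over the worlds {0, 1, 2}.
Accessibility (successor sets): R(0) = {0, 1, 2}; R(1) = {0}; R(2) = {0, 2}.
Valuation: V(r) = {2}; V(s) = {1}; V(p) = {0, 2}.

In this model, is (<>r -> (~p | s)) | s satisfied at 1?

At 1: <>r -> (~p | s) is true, s is true, so (<>r -> (~p | s)) | s is true.
  At 1: <>r is false, ~p | s is true, so <>r -> (~p | s) is true.
    At 1: <>r requires r at some successor in {0}.
      At 0: r is false.
    So <>r is false at 1.

Yes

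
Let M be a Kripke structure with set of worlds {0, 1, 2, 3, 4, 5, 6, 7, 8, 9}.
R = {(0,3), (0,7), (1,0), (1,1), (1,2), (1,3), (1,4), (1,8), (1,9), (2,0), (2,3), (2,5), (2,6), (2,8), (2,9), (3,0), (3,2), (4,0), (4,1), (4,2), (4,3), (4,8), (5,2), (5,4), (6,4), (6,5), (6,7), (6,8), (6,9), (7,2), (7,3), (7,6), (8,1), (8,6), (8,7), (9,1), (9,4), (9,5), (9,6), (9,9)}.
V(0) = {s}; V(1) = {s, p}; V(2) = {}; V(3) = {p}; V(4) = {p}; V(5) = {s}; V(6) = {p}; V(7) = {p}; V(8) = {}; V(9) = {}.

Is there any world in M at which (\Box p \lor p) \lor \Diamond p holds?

Yes

Let φ = (\Box p \lor p) \lor \Diamond p. Evaluate φ at each world:
  0 (successors {3, 7}): φ is true.
  1 (successors {0, 1, 2, 3, 4, 8, 9}): φ is true.
  2 (successors {0, 3, 5, 6, 8, 9}): φ is true.
  3 (successors {0, 2}): φ is true.
  4 (successors {0, 1, 2, 3, 8}): φ is true.
  5 (successors {2, 4}): φ is true.
  6 (successors {4, 5, 7, 8, 9}): φ is true.
  7 (successors {2, 3, 6}): φ is true.
  8 (successors {1, 6, 7}): φ is true.
  9 (successors {1, 4, 5, 6, 9}): φ is true.
Detail at 0 (witness):
  At 0: \Box p \lor p is true, \Diamond p is true, so (\Box p \lor p) \lor \Diamond p is true.
    At 0: \Box p is true, p is false, so \Box p \lor p is true.
      At 0: \Box p requires p at every successor {3, 7}.
        At 3: p is true.
        At 7: p is true.
      So \Box p is true at 0.
    At 0: \Diamond p requires p at some successor in {3, 7}.
      p holds at 3, so \Diamond p is true at 0.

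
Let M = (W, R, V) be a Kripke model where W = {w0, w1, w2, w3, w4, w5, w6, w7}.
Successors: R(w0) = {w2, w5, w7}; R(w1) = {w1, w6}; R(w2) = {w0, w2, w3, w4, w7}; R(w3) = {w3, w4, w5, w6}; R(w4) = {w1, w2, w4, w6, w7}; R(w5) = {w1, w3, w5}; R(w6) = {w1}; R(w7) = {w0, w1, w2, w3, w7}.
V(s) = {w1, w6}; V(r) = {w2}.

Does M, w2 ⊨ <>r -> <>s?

No

At w2: <>r is true, <>s is false, so <>r -> <>s is false.
  At w2: <>r requires r at some successor in {w0, w2, w3, w4, w7}.
    r holds at w2, so <>r is true at w2.
  At w2: <>s requires s at some successor in {w0, w2, w3, w4, w7}.
    At w0: s is false.
    At w2: s is false.
    At w3: s is false.
    At w4: s is false.
    At w7: s is false.
  So <>s is false at w2.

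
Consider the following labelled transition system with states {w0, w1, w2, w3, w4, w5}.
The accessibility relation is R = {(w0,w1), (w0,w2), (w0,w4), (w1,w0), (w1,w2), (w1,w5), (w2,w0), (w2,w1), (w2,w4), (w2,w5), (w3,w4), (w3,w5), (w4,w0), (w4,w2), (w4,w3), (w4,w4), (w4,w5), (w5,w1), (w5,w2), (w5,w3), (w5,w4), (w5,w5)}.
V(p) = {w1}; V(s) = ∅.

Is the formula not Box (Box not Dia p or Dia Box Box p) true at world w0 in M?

Yes

At w0: Box (Box not Dia p or Dia Box Box p) is false, so not Box (Box not Dia p or Dia Box Box p) is true.
  At w0: Box (Box not Dia p or Dia Box Box p) requires Box not Dia p or Dia Box Box p at every successor {w1, w2, w4}.
    Box not Dia p or Dia Box Box p fails at w1, so Box (Box not Dia p or Dia Box Box p) is false at w0.
      At w1: Box not Dia p is false, Dia Box Box p is false, so Box not Dia p or Dia Box Box p is false.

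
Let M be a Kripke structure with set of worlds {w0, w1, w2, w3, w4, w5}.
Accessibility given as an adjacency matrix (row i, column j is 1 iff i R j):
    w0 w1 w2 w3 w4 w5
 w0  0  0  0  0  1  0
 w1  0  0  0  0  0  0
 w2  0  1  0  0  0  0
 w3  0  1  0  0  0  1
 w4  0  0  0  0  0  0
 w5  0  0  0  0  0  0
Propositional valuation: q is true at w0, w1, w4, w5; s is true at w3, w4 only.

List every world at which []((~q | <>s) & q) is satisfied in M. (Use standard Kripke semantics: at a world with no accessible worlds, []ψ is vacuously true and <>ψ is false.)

w1, w4, w5

Let φ = []((~q | <>s) & q). Evaluate φ at each world:
  w0 (successors {w4}): φ is false.
  w1 (successors ∅): φ is true.
  w2 (successors {w1}): φ is false.
  w3 (successors {w1, w5}): φ is false.
  w4 (successors ∅): φ is true.
  w5 (successors ∅): φ is true.
For instance, at w2:
  At w2: []((~q | <>s) & q) requires (~q | <>s) & q at every successor {w1}.
    (~q | <>s) & q fails at w1, so []((~q | <>s) & q) is false at w2.
      At w1: ~q | <>s is false, q is true, so (~q | <>s) & q is false.
Satisfying worlds: {w1, w4, w5}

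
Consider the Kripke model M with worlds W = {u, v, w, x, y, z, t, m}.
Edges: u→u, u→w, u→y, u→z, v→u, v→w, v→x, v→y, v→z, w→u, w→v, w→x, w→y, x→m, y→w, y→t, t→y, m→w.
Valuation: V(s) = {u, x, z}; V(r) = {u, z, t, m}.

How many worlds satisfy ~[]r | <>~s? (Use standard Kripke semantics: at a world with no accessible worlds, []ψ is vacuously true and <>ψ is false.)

7

Recall that []ψ holds at a world iff ψ holds at every accessible world, and <>ψ holds iff ψ holds at some accessible world.
Let φ = ~[]r | <>~s. Evaluate φ at each world:
  u (successors {u, w, y, z}): φ is true.
  v (successors {u, w, x, y, z}): φ is true.
  w (successors {u, v, x, y}): φ is true.
  x (successors {m}): φ is true.
  y (successors {w, t}): φ is true.
  z (successors ∅): φ is false.
  t (successors {y}): φ is true.
  m (successors {w}): φ is true.
For instance, at w:
  At w: ~[]r is true, <>~s is true, so ~[]r | <>~s is true.
    At w: []r is false, so ~[]r is true.
      At w: []r requires r at every successor {u, v, x, y}.
        r fails at v, so []r is false at w.
    At w: <>~s requires ~s at some successor in {u, v, x, y}.
      ~s holds at v, so <>~s is true at w.
Satisfying worlds: {u, v, w, x, y, t, m}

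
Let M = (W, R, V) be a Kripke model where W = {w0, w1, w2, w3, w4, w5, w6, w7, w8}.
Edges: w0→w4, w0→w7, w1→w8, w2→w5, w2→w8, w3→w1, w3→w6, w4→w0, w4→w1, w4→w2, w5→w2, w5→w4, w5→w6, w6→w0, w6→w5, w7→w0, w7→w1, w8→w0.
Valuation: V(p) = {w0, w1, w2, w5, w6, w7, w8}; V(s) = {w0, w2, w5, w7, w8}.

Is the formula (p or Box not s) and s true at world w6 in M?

At w6: p or Box not s is true, s is false, so (p or Box not s) and s is false.
  At w6: p is true, Box not s is false, so p or Box not s is true.
    At w6: Box not s requires not s at every successor {w0, w5}.
      not s fails at w0, so Box not s is false at w6.

No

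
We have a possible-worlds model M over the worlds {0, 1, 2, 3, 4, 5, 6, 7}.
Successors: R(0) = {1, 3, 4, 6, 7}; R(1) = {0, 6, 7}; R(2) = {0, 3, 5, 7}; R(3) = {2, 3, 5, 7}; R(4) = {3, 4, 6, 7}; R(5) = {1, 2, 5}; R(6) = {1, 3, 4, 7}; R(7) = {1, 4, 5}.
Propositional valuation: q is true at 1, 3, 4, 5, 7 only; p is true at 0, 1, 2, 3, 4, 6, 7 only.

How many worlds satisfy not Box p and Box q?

Recall that Box ψ holds at a world iff ψ holds at every accessible world, and Dia ψ holds iff ψ holds at some accessible world.
Let φ = not Box p and Box q. Evaluate φ at each world:
  0 (successors {1, 3, 4, 6, 7}): φ is false.
  1 (successors {0, 6, 7}): φ is false.
  2 (successors {0, 3, 5, 7}): φ is false.
  3 (successors {2, 3, 5, 7}): φ is false.
  4 (successors {3, 4, 6, 7}): φ is false.
  5 (successors {1, 2, 5}): φ is false.
  6 (successors {1, 3, 4, 7}): φ is false.
  7 (successors {1, 4, 5}): φ is true.
For instance, at 2:
  At 2: not Box p is true, Box q is false, so not Box p and Box q is false.
    At 2: Box p is false, so not Box p is true.
      At 2: Box p requires p at every successor {0, 3, 5, 7}.
        p fails at 5, so Box p is false at 2.
    At 2: Box q requires q at every successor {0, 3, 5, 7}.
      q fails at 0, so Box q is false at 2.
Satisfying worlds: {7}

1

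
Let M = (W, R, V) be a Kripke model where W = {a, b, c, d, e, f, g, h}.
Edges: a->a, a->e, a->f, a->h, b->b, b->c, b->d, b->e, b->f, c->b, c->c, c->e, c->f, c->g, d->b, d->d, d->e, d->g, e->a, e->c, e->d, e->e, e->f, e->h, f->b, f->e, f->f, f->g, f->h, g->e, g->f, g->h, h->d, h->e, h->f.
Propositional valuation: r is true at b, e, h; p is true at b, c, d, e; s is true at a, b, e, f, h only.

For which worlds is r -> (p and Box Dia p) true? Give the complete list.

Let φ = r -> (p and Box Dia p). Evaluate φ at each world:
  a (successors {a, e, f, h}): φ is true.
  b (successors {b, c, d, e, f}): φ is true.
  c (successors {b, c, e, f, g}): φ is true.
  d (successors {b, d, e, g}): φ is true.
  e (successors {a, c, d, e, f, h}): φ is true.
  f (successors {b, e, f, g, h}): φ is true.
  g (successors {e, f, h}): φ is true.
  h (successors {d, e, f}): φ is false.
For instance, at h:
  At h: r is true, p and Box Dia p is false, so r -> (p and Box Dia p) is false.
    At h: p is false, Box Dia p is true, so p and Box Dia p is false.
      At h: Box Dia p requires Dia p at every successor {d, e, f}.
        At d: Dia p is true.
        At e: Dia p is true.
        At f: Dia p is true.
      So Box Dia p is true at h.
Satisfying worlds: {a, b, c, d, e, f, g}

a, b, c, d, e, f, g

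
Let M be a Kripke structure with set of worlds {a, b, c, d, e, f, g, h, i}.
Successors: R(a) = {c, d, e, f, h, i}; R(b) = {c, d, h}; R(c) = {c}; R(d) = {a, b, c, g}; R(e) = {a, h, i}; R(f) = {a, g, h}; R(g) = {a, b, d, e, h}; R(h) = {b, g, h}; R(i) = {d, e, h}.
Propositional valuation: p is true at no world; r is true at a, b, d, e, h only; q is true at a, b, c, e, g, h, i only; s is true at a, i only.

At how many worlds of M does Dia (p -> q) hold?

Let φ = Dia (p -> q). Evaluate φ at each world:
  a (successors {c, d, e, f, h, i}): φ is true.
  b (successors {c, d, h}): φ is true.
  c (successors {c}): φ is true.
  d (successors {a, b, c, g}): φ is true.
  e (successors {a, h, i}): φ is true.
  f (successors {a, g, h}): φ is true.
  g (successors {a, b, d, e, h}): φ is true.
  h (successors {b, g, h}): φ is true.
  i (successors {d, e, h}): φ is true.
For instance, at c:
  At c: Dia (p -> q) requires p -> q at some successor in {c}.
    p -> q holds at c, so Dia (p -> q) is true at c.
Satisfying worlds: {a, b, c, d, e, f, g, h, i}

9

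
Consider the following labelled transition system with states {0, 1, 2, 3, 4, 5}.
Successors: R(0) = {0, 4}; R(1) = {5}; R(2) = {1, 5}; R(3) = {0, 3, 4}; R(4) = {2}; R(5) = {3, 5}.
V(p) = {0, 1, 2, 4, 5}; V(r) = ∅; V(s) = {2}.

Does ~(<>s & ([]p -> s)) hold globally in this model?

Let φ = ~(<>s & ([]p -> s)). Evaluate φ at each world:
  0 (successors {0, 4}): φ is true.
  1 (successors {5}): φ is true.
  2 (successors {1, 5}): φ is true.
  3 (successors {0, 3, 4}): φ is true.
  4 (successors {2}): φ is true.
  5 (successors {3, 5}): φ is true.
For instance, at 1:
  At 1: <>s & ([]p -> s) is false, so ~(<>s & ([]p -> s)) is true.
    At 1: <>s is false, []p -> s is false, so <>s & ([]p -> s) is false.
      At 1: <>s requires s at some successor in {5}.
        At 5: s is false.
      So <>s is false at 1.
      At 1: []p is true, s is false, so []p -> s is false.

Yes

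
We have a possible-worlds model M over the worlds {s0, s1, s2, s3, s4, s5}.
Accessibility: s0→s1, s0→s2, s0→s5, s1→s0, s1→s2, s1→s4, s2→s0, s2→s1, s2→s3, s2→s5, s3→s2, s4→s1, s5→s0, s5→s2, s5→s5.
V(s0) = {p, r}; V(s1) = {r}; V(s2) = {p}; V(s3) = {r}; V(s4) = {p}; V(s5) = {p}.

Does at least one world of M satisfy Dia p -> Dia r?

Recall that Dia ψ holds at a world iff ψ holds at some accessible world.
Let φ = Dia p -> Dia r. Evaluate φ at each world:
  s0 (successors {s1, s2, s5}): φ is true.
  s1 (successors {s0, s2, s4}): φ is true.
  s2 (successors {s0, s1, s3, s5}): φ is true.
  s3 (successors {s2}): φ is false.
  s4 (successors {s1}): φ is true.
  s5 (successors {s0, s2, s5}): φ is true.
Detail at s0 (witness):
  At s0: Dia p is true, Dia r is true, so Dia p -> Dia r is true.
    At s0: Dia p requires p at some successor in {s1, s2, s5}.
      p holds at s2, so Dia p is true at s0.
    At s0: Dia r requires r at some successor in {s1, s2, s5}.
      r holds at s1, so Dia r is true at s0.

Yes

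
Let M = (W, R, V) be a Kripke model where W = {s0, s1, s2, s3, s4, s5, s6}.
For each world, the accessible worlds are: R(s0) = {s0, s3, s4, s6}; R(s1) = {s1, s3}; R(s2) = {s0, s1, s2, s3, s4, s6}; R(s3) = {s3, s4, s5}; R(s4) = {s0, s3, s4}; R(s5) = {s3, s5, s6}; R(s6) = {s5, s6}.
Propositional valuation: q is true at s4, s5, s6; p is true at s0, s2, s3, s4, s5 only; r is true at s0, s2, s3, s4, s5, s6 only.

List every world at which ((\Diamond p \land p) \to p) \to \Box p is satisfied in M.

Recall that \Box ψ holds at a world iff ψ holds at every accessible world, and \Diamond ψ holds iff ψ holds at some accessible world.
Let φ = ((\Diamond p \land p) \to p) \to \Box p. Evaluate φ at each world:
  s0 (successors {s0, s3, s4, s6}): φ is false.
  s1 (successors {s1, s3}): φ is false.
  s2 (successors {s0, s1, s2, s3, s4, s6}): φ is false.
  s3 (successors {s3, s4, s5}): φ is true.
  s4 (successors {s0, s3, s4}): φ is true.
  s5 (successors {s3, s5, s6}): φ is false.
  s6 (successors {s5, s6}): φ is false.
For instance, at s6:
  At s6: (\Diamond p \land p) \to p is true, \Box p is false, so ((\Diamond p \land p) \to p) \to \Box p is false.
    At s6: \Diamond p \land p is false, p is false, so (\Diamond p \land p) \to p is true.
      At s6: \Diamond p is true, p is false, so \Diamond p \land p is false.
    At s6: \Box p requires p at every successor {s5, s6}.
      p fails at s6, so \Box p is false at s6.
Satisfying worlds: {s3, s4}

s3, s4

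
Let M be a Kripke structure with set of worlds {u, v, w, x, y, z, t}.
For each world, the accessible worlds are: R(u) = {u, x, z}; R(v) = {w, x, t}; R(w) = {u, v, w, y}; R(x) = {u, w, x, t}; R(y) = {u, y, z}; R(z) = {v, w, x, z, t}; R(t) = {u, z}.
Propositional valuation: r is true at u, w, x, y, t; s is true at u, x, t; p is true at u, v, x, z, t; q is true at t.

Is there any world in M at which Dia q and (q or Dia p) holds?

Let φ = Dia q and (q or Dia p). Evaluate φ at each world:
  u (successors {u, x, z}): φ is false.
  v (successors {w, x, t}): φ is true.
  w (successors {u, v, w, y}): φ is false.
  x (successors {u, w, x, t}): φ is true.
  y (successors {u, y, z}): φ is false.
  z (successors {v, w, x, z, t}): φ is true.
  t (successors {u, z}): φ is false.
Detail at v (witness):
  At v: Dia q is true, q or Dia p is true, so Dia q and (q or Dia p) is true.
    At v: Dia q requires q at some successor in {w, x, t}.
      q holds at t, so Dia q is true at v.
    At v: q is false, Dia p is true, so q or Dia p is true.
      At v: Dia p requires p at some successor in {w, x, t}.
        p holds at x, so Dia p is true at v.

Yes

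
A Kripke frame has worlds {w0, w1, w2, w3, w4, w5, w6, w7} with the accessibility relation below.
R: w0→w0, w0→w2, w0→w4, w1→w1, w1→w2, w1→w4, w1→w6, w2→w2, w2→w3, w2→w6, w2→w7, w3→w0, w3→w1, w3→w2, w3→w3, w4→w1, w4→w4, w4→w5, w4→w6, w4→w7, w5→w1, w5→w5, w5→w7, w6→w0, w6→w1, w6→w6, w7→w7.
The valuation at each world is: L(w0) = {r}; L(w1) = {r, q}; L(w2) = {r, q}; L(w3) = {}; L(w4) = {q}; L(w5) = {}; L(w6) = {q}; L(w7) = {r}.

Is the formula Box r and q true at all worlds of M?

No

Let φ = Box r and q. Evaluate φ at each world:
  w0 (successors {w0, w2, w4}): φ is false.
  w1 (successors {w1, w2, w4, w6}): φ is false.
  w2 (successors {w2, w3, w6, w7}): φ is false.
  w3 (successors {w0, w1, w2, w3}): φ is false.
  w4 (successors {w1, w4, w5, w6, w7}): φ is false.
  w5 (successors {w1, w5, w7}): φ is false.
  w6 (successors {w0, w1, w6}): φ is false.
  w7 (successors {w7}): φ is false.
Detail at w0 (counterexample):
  At w0: Box r is false, q is false, so Box r and q is false.
    At w0: Box r requires r at every successor {w0, w2, w4}.
      r fails at w4, so Box r is false at w0.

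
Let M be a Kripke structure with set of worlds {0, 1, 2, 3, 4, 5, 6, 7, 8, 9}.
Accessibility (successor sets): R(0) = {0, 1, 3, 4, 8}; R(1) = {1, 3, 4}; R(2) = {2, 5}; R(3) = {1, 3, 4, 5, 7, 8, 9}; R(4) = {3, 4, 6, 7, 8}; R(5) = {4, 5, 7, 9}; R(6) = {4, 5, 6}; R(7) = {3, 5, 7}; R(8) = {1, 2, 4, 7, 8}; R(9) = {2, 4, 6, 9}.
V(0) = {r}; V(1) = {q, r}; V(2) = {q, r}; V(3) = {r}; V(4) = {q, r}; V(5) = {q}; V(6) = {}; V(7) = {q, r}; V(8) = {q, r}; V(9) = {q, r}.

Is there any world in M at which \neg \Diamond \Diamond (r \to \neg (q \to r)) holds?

Let φ = \neg \Diamond \Diamond (r \to \neg (q \to r)). Evaluate φ at each world:
  0 (successors {0, 1, 3, 4, 8}): φ is false.
  1 (successors {1, 3, 4}): φ is false.
  2 (successors {2, 5}): φ is false.
  3 (successors {1, 3, 4, 5, 7, 8, 9}): φ is false.
  4 (successors {3, 4, 6, 7, 8}): φ is false.
  5 (successors {4, 5, 7, 9}): φ is false.
  6 (successors {4, 5, 6}): φ is false.
  7 (successors {3, 5, 7}): φ is false.
  8 (successors {1, 2, 4, 7, 8}): φ is false.
  9 (successors {2, 4, 6, 9}): φ is false.
For instance, at 6:
  At 6: \Diamond \Diamond (r \to \neg (q \to r)) is true, so \neg \Diamond \Diamond (r \to \neg (q \to r)) is false.
    At 6: \Diamond \Diamond (r \to \neg (q \to r)) requires \Diamond (r \to \neg (q \to r)) at some successor in {4, 5, 6}.
      \Diamond (r \to \neg (q \to r)) holds at 4, so \Diamond \Diamond (r \to \neg (q \to r)) is true at 6.

No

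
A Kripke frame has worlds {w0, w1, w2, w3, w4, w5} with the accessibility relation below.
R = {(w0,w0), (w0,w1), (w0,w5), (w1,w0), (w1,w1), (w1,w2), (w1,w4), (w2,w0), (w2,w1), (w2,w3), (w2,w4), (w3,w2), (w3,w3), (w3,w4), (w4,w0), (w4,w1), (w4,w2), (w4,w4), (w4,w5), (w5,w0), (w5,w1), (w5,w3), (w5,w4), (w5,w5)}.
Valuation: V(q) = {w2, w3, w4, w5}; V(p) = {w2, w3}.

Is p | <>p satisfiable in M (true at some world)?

Yes

Let φ = p | <>p. Evaluate φ at each world:
  w0 (successors {w0, w1, w5}): φ is false.
  w1 (successors {w0, w1, w2, w4}): φ is true.
  w2 (successors {w0, w1, w3, w4}): φ is true.
  w3 (successors {w2, w3, w4}): φ is true.
  w4 (successors {w0, w1, w2, w4, w5}): φ is true.
  w5 (successors {w0, w1, w3, w4, w5}): φ is true.
Detail at w1 (witness):
  At w1: p is false, <>p is true, so p | <>p is true.
    At w1: <>p requires p at some successor in {w0, w1, w2, w4}.
      p holds at w2, so <>p is true at w1.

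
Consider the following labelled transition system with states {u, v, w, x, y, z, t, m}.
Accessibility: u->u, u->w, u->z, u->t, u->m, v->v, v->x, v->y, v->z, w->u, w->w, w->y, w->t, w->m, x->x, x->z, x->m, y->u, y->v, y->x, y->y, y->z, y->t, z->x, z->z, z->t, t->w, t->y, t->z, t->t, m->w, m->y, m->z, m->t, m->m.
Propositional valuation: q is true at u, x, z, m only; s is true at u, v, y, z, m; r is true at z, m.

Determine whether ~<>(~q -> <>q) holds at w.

Recall that <>ψ holds at a world iff ψ holds at some accessible world.
At w: <>(~q -> <>q) is true, so ~<>(~q -> <>q) is false.
  At w: <>(~q -> <>q) requires ~q -> <>q at some successor in {u, w, y, t, m}.
    ~q -> <>q holds at u, so <>(~q -> <>q) is true at w.
      At u: ~q is false, <>q is true, so ~q -> <>q is true.

No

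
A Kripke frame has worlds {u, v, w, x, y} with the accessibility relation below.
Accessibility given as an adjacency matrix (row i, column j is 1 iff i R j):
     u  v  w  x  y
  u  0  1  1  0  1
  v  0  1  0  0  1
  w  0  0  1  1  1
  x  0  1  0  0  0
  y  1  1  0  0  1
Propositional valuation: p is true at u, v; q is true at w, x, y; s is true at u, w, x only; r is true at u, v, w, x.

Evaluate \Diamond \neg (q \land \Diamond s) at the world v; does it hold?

Yes

Recall that \Diamond ψ holds at a world iff ψ holds at some accessible world.
At v: \Diamond \neg (q \land \Diamond s) requires \neg (q \land \Diamond s) at some successor in {v, y}.
  \neg (q \land \Diamond s) holds at v, so \Diamond \neg (q \land \Diamond s) is true at v.
    At v: q \land \Diamond s is false, so \neg (q \land \Diamond s) is true.
      At v: q is false, \Diamond s is false, so q \land \Diamond s is false.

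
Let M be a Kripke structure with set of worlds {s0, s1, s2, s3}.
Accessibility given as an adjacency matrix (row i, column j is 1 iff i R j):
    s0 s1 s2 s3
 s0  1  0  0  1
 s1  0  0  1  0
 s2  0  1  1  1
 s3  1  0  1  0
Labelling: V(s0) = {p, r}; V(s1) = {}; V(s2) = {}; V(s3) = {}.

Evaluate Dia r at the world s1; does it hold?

At s1: Dia r requires r at some successor in {s2}.
  At s2: r is false.
So Dia r is false at s1.

No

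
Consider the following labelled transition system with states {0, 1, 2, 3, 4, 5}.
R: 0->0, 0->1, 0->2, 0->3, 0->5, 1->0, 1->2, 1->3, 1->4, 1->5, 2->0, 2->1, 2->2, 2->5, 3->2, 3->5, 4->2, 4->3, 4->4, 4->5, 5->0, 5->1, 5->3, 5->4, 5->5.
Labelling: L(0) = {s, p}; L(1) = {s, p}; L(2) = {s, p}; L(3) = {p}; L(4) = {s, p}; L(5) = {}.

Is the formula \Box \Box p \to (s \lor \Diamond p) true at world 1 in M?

At 1: \Box \Box p is false, s \lor \Diamond p is true, so \Box \Box p \to (s \lor \Diamond p) is true.
  At 1: \Box \Box p requires \Box p at every successor {0, 2, 3, 4, 5}.
    \Box p fails at 0, so \Box \Box p is false at 1.
      At 0: \Box p requires p at every successor {0, 1, 2, 3, 5}.
        p fails at 5, so \Box p is false at 0.
  At 1: s is true, \Diamond p is true, so s \lor \Diamond p is true.
    At 1: \Diamond p requires p at some successor in {0, 2, 3, 4, 5}.
      p holds at 0, so \Diamond p is true at 1.

Yes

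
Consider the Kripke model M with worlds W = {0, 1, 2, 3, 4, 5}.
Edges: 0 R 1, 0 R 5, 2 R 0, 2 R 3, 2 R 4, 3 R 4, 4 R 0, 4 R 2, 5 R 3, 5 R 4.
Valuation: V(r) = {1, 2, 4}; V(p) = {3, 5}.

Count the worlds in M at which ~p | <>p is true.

Let φ = ~p | <>p. Evaluate φ at each world:
  0 (successors {1, 5}): φ is true.
  1 (successors ∅): φ is true.
  2 (successors {0, 3, 4}): φ is true.
  3 (successors {4}): φ is false.
  4 (successors {0, 2}): φ is true.
  5 (successors {3, 4}): φ is true.
For instance, at 0:
  At 0: ~p is true, <>p is true, so ~p | <>p is true.
    At 0: <>p requires p at some successor in {1, 5}.
      p holds at 5, so <>p is true at 0.
Satisfying worlds: {0, 1, 2, 4, 5}

5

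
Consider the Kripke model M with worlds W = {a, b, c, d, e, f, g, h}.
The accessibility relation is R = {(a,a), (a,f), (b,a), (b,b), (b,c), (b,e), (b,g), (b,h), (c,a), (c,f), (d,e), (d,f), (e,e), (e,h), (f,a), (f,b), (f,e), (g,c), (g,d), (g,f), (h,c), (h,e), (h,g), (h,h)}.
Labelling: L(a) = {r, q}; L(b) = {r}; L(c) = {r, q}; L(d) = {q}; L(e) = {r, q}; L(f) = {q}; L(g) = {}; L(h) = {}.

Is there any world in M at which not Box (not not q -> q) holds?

No

Let φ = not Box (not not q -> q). Evaluate φ at each world:
  a (successors {a, f}): φ is false.
  b (successors {a, b, c, e, g, h}): φ is false.
  c (successors {a, f}): φ is false.
  d (successors {e, f}): φ is false.
  e (successors {e, h}): φ is false.
  f (successors {a, b, e}): φ is false.
  g (successors {c, d, f}): φ is false.
  h (successors {c, e, g, h}): φ is false.
For instance, at c:
  At c: Box (not not q -> q) is true, so not Box (not not q -> q) is false.
    At c: Box (not not q -> q) requires not not q -> q at every successor {a, f}.
      At a: not not q -> q is true.
      At f: not not q -> q is true.
    So Box (not not q -> q) is true at c.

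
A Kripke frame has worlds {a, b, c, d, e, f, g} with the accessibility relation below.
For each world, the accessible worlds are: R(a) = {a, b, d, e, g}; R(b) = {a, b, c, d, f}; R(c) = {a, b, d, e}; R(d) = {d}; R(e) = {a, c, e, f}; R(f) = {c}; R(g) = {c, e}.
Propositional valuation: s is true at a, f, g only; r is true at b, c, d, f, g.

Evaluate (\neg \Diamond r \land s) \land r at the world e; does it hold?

At e: \neg \Diamond r \land s is false, r is false, so (\neg \Diamond r \land s) \land r is false.
  At e: \neg \Diamond r is false, s is false, so \neg \Diamond r \land s is false.
    At e: \Diamond r is true, so \neg \Diamond r is false.
      At e: \Diamond r requires r at some successor in {a, c, e, f}.
        r holds at c, so \Diamond r is true at e.

No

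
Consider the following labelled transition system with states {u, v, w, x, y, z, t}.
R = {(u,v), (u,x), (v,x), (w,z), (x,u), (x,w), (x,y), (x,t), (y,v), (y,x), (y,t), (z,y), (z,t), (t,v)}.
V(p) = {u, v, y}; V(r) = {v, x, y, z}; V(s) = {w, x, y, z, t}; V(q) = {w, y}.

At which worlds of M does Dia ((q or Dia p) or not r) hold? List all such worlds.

Let φ = Dia ((q or Dia p) or not r). Evaluate φ at each world:
  u (successors {v, x}): φ is true.
  v (successors {x}): φ is true.
  w (successors {z}): φ is true.
  x (successors {u, w, y, t}): φ is true.
  y (successors {v, x, t}): φ is true.
  z (successors {y, t}): φ is true.
  t (successors {v}): φ is false.
For instance, at t:
  At t: Dia ((q or Dia p) or not r) requires (q or Dia p) or not r at some successor in {v}.
    At v: (q or Dia p) or not r is false.
  So Dia ((q or Dia p) or not r) is false at t.
Satisfying worlds: {u, v, w, x, y, z}

u, v, w, x, y, z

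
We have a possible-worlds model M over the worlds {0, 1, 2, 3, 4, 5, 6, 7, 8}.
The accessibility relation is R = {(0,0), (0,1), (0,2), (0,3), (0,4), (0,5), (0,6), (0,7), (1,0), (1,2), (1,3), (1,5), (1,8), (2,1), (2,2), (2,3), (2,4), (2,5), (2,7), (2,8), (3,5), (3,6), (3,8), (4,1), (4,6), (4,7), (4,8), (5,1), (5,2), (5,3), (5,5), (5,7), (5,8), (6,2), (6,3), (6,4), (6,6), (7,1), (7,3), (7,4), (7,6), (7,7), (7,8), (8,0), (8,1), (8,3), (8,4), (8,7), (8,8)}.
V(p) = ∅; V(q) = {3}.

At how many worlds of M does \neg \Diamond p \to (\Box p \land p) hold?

0

Let φ = \neg \Diamond p \to (\Box p \land p). Evaluate φ at each world:
  0 (successors {0, 1, 2, 3, 4, 5, 6, 7}): φ is false.
  1 (successors {0, 2, 3, 5, 8}): φ is false.
  2 (successors {1, 2, 3, 4, 5, 7, 8}): φ is false.
  3 (successors {5, 6, 8}): φ is false.
  4 (successors {1, 6, 7, 8}): φ is false.
  5 (successors {1, 2, 3, 5, 7, 8}): φ is false.
  6 (successors {2, 3, 4, 6}): φ is false.
  7 (successors {1, 3, 4, 6, 7, 8}): φ is false.
  8 (successors {0, 1, 3, 4, 7, 8}): φ is false.
For instance, at 5:
  At 5: \neg \Diamond p is true, \Box p \land p is false, so \neg \Diamond p \to (\Box p \land p) is false.
    At 5: \Diamond p is false, so \neg \Diamond p is true.
      At 5: \Diamond p requires p at some successor in {1, 2, 3, 5, 7, 8}.
        At 1: p is false.
        At 2: p is false.
        At 3: p is false.
        At 5: p is false.
        At 7: p is false.
        At 8: p is false.
      So \Diamond p is false at 5.
    At 5: \Box p is false, p is false, so \Box p \land p is false.
      At 5: \Box p requires p at every successor {1, 2, 3, 5, 7, 8}.
        p fails at 1, so \Box p is false at 5.
Satisfying worlds: none.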